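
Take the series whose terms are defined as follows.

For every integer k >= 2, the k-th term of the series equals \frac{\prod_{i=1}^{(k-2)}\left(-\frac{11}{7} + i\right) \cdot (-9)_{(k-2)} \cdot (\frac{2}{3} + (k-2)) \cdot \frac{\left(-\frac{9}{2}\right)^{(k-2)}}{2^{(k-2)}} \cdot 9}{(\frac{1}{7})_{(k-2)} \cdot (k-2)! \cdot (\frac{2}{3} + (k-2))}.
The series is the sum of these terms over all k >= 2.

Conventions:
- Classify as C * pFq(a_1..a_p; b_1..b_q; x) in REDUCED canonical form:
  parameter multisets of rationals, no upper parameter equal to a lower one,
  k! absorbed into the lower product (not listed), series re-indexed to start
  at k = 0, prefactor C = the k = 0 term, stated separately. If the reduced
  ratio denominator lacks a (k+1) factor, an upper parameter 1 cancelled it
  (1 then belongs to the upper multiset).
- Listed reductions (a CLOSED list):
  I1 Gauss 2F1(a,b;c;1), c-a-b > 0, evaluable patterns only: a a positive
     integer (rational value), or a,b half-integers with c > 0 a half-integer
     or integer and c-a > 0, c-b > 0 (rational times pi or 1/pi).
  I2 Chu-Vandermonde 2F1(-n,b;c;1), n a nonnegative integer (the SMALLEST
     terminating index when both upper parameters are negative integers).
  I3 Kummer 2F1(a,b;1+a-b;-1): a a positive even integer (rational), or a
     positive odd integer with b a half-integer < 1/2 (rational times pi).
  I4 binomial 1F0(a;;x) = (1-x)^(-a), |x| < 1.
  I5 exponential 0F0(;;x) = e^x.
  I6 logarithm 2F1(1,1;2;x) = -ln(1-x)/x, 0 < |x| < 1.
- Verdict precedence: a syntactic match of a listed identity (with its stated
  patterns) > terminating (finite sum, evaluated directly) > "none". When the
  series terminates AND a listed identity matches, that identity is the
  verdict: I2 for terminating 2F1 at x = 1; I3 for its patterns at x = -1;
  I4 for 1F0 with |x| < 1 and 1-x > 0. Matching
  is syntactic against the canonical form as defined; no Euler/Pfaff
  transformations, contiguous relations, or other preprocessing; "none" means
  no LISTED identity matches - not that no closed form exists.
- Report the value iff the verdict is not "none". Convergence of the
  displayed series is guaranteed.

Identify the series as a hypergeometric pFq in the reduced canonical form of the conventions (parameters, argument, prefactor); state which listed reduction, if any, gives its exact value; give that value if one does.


At argument -\frac{9}{4}: a 2F1 with upper {-9, -\frac{4}{7}}, lower {\frac{1}{7}}, scaled by C = 9. Verdict: terminating. With -9 upstairs the series is a 10-term polynomial sum; evaluated term by term. Value: -\frac{92021534827209}{449478656}.

Structural cue: t_0 being 9, the running product (prefactor 9) telescopes to a rising factorial.
Term ratio: r(k) = -\frac{9}{4} * (k-9) (k-\frac{4}{7}) / [(k+\frac{1}{7}) (k+1)] - rational; roots negated = parameters, x = -\frac{9}{4}, C = 9.


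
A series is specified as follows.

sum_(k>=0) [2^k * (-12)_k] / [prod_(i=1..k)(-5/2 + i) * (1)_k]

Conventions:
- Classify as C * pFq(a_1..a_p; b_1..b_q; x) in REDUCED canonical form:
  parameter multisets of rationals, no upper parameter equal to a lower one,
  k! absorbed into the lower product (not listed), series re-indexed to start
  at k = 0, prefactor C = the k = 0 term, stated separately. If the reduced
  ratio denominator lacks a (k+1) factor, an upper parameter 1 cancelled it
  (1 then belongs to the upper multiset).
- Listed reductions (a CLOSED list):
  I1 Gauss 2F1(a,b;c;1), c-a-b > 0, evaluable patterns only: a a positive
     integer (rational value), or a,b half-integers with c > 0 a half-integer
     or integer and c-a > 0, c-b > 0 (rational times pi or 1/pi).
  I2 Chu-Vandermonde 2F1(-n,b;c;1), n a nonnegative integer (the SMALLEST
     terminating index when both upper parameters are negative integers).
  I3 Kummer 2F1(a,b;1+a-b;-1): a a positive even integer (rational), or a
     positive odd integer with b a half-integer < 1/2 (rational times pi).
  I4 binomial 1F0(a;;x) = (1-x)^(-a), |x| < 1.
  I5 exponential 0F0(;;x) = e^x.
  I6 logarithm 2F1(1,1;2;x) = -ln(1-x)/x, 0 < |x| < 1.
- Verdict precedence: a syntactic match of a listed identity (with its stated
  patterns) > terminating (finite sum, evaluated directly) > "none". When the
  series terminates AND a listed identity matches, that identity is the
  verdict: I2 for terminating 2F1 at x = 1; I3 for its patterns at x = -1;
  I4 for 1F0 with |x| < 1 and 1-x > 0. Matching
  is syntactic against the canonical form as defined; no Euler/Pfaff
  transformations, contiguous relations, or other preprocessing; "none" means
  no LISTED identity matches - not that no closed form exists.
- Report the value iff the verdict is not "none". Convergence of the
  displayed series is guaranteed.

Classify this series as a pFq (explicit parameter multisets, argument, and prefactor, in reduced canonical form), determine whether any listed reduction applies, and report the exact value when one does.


Classification (C = 1): 1F1 with upper {-12}, lower {-3/2}, argument x = 2. Verdict: terminating (-12 upstairs). 13 nonzero terms in all; added directly. Hence: 157099198537/1964187225.

Key step: t_0 being 1, the lower running product (C = 1, x = 2) is a rising factorial.
Ratio: r(k) = 2 * (k-12) / [(k-3/2) (k+1)] - poly over poly, x = 2 from leading terms; C = 1 at k = 0.


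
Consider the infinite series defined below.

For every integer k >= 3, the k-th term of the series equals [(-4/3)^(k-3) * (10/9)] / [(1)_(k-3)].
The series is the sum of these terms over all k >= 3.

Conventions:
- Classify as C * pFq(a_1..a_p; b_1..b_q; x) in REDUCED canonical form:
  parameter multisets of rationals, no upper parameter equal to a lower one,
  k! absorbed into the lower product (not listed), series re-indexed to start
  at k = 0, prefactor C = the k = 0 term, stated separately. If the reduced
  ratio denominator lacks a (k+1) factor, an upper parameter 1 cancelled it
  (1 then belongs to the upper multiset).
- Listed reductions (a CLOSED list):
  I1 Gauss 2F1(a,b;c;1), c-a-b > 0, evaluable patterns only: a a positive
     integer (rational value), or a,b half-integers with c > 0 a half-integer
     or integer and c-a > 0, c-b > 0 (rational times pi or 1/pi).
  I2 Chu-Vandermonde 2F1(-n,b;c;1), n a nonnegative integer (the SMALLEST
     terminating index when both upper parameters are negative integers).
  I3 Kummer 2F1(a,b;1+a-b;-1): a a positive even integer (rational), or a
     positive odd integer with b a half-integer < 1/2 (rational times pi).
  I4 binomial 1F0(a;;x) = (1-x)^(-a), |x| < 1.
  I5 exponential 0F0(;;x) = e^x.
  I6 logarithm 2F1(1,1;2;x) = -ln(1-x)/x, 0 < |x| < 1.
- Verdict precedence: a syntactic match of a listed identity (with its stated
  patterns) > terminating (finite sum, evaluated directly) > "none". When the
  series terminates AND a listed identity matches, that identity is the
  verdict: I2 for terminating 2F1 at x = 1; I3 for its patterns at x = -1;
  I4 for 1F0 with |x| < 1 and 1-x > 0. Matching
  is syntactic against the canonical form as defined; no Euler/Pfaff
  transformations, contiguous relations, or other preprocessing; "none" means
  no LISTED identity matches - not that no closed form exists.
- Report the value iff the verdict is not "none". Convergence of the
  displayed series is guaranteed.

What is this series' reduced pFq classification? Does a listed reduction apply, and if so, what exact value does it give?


x = -4/3 here; the reduced form reads 0F0, upper {-}, lower {-}, C = 10/9. Verdict: exponential (I5) matches (the 0F0 exponential series at x = -4/3). Sum: (10/9) * e^(-4/3).

Key observation: t_0 = 10/9 here, and (1)_k (C = 10/9, x = -4/3) is k! itself.
Step ratio: r(k) = (-4/3) * 1 / [(k+1)] ; factor over Q: parameters, x = (-4/3), and C = 10/9.


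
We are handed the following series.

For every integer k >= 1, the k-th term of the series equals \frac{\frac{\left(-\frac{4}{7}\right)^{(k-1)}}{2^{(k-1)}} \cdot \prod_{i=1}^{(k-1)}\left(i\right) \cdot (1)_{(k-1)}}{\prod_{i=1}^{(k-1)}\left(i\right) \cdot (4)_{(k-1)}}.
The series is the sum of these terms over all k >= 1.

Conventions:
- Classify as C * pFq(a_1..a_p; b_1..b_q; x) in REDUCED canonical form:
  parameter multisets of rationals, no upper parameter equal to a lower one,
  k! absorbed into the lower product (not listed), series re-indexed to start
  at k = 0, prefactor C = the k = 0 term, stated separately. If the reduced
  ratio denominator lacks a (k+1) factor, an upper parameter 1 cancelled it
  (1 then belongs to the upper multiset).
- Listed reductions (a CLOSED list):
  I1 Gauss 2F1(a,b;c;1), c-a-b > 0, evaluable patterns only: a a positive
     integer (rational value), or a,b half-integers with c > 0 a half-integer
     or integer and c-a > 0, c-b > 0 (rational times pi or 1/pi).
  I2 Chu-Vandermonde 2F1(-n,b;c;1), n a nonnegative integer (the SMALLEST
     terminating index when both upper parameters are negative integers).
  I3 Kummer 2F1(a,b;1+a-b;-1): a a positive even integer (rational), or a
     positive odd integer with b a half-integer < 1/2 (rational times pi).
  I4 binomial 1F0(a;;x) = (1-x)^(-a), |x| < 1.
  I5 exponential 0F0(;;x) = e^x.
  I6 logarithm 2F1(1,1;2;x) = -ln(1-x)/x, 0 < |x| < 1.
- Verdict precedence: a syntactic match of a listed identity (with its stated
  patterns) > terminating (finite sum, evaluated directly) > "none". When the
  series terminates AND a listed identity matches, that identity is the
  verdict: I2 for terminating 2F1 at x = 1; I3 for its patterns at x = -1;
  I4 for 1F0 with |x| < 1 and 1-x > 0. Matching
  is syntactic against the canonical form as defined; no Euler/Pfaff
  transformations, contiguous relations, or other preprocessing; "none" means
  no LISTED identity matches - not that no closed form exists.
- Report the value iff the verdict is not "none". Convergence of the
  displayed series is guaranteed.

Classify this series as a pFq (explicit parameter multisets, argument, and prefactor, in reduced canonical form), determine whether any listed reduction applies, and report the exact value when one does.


Classification (C = 1): 2F1 with upper {1, 1}, lower {4}, argument x = -\frac{2}{7}. Verdict: none (x = -\frac{2}{7}): each listed identity misses the multisets {1, 1} ; {4}.

Key step: t_0 being 1, the running product (C = 1, x = -2/7) telescopes to a rising factorial.
Consecutive-term ratio: r(k) = -\frac{2}{7} * (k+1) (k+1) / [(k+4) (k+1)] - rational; roots negated = parameters, x = -\frac{2}{7}, C = 1.


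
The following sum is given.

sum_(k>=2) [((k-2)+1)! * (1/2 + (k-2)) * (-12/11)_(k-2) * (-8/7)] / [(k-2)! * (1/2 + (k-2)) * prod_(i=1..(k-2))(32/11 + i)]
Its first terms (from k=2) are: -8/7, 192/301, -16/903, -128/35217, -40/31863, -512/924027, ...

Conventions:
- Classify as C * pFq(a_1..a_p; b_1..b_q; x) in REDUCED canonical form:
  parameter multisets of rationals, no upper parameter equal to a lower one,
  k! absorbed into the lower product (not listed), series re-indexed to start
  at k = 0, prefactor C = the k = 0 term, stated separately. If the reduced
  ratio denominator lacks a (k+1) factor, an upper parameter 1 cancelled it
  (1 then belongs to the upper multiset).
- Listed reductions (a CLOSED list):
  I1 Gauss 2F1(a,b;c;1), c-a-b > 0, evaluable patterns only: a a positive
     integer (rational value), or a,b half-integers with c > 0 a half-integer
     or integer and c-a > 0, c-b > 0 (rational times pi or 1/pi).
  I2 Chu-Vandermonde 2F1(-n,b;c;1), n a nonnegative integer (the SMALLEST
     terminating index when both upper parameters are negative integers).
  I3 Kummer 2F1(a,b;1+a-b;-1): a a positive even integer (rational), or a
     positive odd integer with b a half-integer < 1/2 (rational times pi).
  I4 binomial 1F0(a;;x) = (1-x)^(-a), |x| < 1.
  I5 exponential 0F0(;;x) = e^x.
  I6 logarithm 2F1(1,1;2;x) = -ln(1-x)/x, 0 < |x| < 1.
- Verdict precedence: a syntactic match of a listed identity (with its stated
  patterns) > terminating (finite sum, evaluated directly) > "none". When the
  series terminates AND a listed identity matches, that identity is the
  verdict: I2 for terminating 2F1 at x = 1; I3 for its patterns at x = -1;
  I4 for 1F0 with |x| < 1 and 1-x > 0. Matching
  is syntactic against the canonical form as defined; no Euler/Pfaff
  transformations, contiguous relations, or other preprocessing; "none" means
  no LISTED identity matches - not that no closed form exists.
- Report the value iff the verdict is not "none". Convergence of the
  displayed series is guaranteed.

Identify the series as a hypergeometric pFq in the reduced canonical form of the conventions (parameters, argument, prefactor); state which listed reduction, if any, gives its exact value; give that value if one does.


Key step: x = 1 and the lower running product (C = -8/7) is a rising factorial.
Adjacent-term ratio: r(k) = 1 * (k-12/11) (k+2) / [(k+43/11) (k+1)] ; factor over Q: parameters, x = 1, and C = -8/7.

Classification (C = -8/7): 2F1 with upper {-12/11, 2}, lower {43/11}, argument x = 1. Verdict: Gauss (I1, integer-parameter pattern) applies (x = 1: the Gamma ratio telescopes since c-a-b = 3 > 0 and a = 2 in Z>0). Value: -64/121.


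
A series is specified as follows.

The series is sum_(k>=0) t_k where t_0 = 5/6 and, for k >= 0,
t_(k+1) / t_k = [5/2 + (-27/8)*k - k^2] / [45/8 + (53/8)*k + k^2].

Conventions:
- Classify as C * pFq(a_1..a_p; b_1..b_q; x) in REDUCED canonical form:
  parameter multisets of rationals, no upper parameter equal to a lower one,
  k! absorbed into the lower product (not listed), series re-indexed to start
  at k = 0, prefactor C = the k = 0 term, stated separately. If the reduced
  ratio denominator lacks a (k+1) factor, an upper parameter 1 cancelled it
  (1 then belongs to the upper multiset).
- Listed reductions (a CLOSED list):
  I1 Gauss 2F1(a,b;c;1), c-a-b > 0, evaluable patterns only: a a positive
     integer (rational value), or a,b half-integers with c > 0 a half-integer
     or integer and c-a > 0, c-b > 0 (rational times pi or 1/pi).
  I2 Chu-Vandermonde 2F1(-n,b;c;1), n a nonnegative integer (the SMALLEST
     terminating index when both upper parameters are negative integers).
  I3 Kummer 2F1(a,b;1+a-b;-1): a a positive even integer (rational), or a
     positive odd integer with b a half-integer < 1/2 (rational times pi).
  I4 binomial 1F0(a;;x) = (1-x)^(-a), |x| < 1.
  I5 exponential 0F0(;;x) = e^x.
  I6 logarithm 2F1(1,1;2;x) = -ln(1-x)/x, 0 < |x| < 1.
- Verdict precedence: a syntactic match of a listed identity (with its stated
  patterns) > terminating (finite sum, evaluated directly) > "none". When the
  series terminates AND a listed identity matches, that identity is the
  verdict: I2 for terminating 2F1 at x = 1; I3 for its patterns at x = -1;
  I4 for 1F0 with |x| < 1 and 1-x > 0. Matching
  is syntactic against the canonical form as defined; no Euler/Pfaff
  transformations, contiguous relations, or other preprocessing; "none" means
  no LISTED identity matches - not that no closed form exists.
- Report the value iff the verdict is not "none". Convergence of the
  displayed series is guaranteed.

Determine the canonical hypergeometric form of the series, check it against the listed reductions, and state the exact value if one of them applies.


Classification (C = 5/6): 2F1 with upper {-5/8, 4}, lower {45/8}, argument x = -1. Verdict: Kummer (I3) applies (x = -1; c = 45/8 equals 1+a-b for upper {-5/8, 4}: listed pattern). Value: 5365/4608.

Key step: from the first term 5/6: roots of the ratio polynomials (prefactor 5/6) are the negated parameters.
Consecutive-term ratio: r(k) = (-1) * (k-5/8) (k+4) / [(k+45/8) (k+1)] - rational in k, leading ratio (-1); with t_0 = 5/6, classification follows.


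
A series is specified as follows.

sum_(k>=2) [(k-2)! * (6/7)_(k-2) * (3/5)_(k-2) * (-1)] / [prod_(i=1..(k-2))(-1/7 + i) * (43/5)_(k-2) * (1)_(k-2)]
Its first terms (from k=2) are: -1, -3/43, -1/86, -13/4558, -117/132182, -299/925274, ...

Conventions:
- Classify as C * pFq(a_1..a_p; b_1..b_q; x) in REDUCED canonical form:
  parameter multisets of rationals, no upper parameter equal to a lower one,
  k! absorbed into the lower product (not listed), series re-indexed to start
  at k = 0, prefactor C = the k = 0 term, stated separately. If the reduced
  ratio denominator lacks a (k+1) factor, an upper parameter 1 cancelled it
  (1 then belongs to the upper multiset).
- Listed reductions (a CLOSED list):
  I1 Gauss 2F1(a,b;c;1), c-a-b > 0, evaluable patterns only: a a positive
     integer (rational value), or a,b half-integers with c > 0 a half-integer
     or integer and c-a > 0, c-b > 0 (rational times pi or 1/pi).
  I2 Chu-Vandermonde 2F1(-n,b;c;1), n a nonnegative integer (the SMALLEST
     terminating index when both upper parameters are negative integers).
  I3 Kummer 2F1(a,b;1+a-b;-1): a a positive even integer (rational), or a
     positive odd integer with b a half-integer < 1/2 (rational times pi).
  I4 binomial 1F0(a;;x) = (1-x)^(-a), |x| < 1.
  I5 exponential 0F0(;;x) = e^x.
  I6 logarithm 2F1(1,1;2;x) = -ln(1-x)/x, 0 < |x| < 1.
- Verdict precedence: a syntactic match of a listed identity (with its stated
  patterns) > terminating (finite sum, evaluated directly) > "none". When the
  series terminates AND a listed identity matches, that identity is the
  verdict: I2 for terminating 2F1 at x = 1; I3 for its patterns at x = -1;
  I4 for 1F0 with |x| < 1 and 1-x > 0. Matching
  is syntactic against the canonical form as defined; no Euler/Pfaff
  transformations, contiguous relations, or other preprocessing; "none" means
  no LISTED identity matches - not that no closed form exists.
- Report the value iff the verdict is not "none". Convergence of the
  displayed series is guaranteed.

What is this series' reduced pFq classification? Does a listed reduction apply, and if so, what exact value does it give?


With C = -1: the canonical form is 2F1(3/5, 1; 43/5; 1). Verdict: Gauss (I1, integer-parameter pattern) applies (x = 1: the Gamma ratio telescopes since c-a-b = 7 > 0 and a = 1 in Z>0). Sum: -38/35.

First insight: t_0 being -1, (1)_k (prefactor -1) is k! itself.
Ratio: r(k) = 1 * (k+3/5) (k+1) / [(k+43/5) (k+1)] - rational; roots negated = parameters, x = 1, C = -1.


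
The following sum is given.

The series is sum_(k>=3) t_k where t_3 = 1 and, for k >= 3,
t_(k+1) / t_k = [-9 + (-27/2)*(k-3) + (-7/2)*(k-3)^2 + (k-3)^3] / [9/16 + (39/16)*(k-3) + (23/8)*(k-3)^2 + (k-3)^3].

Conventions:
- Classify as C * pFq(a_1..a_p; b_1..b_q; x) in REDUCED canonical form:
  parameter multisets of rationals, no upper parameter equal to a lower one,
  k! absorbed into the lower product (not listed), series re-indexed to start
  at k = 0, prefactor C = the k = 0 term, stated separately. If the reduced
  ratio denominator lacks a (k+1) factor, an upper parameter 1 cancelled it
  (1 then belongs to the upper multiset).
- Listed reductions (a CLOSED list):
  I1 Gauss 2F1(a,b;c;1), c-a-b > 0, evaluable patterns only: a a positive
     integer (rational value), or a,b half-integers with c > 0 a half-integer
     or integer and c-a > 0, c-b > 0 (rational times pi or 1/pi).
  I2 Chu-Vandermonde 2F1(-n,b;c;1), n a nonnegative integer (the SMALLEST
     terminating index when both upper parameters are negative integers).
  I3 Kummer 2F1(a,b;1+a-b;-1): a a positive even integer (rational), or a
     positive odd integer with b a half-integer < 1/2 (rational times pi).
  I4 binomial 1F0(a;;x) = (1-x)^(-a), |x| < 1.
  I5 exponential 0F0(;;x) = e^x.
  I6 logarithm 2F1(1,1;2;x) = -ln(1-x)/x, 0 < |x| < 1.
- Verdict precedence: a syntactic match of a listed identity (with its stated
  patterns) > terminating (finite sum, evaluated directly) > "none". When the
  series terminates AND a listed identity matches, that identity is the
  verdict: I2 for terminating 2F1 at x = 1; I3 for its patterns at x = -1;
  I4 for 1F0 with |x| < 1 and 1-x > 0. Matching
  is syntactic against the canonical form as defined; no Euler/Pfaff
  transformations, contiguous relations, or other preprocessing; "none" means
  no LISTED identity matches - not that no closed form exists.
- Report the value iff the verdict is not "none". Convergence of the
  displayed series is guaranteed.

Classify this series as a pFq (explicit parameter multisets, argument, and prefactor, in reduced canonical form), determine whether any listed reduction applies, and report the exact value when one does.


With C = 1: the canonical form is 2F1(-6, 1; 3/8; 1). Verdict at x = 1: Vandermonde's identity (I2) matches (terminating 2F1 at x = 1 with n = 6, b = 1, c = 3/8). Exact value: -5/43.

Key step: x = 1 and roots of the ratio polynomials (C = 1) are the negated parameters.
Term ratio: r(k) = 1 * (k-6) (k+1) / [(k+3/8) (k+1)] - poly over poly, x = 1 from leading terms; C = 1 at k = 0.


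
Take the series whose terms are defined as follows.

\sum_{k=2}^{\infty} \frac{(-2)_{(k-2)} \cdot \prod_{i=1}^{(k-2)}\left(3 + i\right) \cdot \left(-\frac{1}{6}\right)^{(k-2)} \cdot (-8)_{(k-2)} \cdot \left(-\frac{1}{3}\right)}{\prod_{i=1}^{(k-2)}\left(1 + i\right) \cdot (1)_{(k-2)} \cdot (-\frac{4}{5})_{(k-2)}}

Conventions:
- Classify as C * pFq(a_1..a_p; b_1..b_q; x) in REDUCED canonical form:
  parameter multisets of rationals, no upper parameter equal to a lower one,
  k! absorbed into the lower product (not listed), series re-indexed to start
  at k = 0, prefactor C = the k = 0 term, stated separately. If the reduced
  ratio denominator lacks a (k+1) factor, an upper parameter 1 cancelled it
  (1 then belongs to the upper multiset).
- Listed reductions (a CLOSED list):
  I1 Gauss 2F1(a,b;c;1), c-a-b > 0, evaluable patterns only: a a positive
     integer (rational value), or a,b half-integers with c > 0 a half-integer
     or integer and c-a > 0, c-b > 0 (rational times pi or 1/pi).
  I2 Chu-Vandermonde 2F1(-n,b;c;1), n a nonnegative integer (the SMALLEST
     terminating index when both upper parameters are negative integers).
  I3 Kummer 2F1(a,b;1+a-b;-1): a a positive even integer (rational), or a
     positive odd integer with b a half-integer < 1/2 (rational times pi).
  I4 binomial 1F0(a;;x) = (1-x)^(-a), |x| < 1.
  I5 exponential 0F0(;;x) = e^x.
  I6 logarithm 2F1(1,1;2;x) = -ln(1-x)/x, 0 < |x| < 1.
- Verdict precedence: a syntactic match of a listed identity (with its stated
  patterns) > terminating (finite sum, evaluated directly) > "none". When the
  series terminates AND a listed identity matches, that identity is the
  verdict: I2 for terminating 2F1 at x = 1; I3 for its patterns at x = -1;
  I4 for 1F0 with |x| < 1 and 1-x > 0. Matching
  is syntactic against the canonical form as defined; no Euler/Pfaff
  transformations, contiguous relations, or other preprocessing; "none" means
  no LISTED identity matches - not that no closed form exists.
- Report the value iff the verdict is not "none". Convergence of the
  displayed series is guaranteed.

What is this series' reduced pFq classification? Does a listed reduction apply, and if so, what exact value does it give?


Canonical form: C = -\frac{1}{3} times 3F2 with upper {-8, -2, 4}, lower {-\frac{4}{5}, 2}, x = -\frac{1}{6}. Verdict: terminating. With -2 upstairs the series is a 3-term polynomial sum; evaluated term by term. Hence: \frac{668}{81}.

The tell: t_0 = -\frac{1}{3} here, and the lower running product (C = -1/3, x = -1/6) is a rising factorial.
Consecutive-term ratio: r(k) = -\frac{1}{6} * (k-8) (k-2) (k+4) / [(k-\frac{4}{5}) (k+2) (k+1)] - poly over poly, x = -\frac{1}{6} from leading terms; C = -\frac{1}{3} at k = 0.


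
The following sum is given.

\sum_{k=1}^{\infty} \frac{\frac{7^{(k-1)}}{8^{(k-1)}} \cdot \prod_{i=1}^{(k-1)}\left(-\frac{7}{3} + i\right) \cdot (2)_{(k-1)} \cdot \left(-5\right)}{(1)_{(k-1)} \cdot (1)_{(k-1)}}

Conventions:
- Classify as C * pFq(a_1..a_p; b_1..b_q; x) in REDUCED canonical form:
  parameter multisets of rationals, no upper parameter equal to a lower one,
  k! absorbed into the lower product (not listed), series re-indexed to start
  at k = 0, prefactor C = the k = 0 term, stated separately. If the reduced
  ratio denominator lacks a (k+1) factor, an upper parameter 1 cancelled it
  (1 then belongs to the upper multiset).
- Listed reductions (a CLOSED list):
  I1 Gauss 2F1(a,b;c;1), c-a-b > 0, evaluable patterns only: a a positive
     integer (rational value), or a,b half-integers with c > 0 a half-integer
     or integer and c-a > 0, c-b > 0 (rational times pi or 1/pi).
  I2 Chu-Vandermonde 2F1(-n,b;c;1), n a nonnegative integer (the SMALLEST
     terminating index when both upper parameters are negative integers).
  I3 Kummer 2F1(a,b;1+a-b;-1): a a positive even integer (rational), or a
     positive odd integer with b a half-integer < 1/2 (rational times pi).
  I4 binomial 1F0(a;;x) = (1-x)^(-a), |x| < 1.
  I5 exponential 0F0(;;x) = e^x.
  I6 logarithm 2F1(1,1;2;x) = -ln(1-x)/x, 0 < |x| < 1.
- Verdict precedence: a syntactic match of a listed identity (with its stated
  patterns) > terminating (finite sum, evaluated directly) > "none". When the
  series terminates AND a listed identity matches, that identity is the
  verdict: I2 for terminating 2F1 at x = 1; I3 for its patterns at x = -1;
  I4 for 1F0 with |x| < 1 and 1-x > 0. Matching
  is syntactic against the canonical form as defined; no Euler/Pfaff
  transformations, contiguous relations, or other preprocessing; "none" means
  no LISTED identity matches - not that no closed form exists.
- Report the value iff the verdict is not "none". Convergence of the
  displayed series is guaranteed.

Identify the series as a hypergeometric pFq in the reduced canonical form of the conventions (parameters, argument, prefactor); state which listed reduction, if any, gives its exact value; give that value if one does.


Key observation: with t_0 = -5, the two geometric factors (C = -5) combine into one argument.
Ratio: r(k) = \frac{7}{8} * (k-\frac{4}{3}) (k+2) / [(k+1) (k+1)] - rational in k. x = \frac{7}{8}; t_0 = -5; negate the roots.

Canonical form: C = -5 times 2F1 with upper {-\frac{4}{3}, 2}, lower {1}, x = \frac{7}{8}. Verdict: none - at argument \frac{7}{8} the multisets {-\frac{4}{3}, 2} ; {1} match no listed identity.


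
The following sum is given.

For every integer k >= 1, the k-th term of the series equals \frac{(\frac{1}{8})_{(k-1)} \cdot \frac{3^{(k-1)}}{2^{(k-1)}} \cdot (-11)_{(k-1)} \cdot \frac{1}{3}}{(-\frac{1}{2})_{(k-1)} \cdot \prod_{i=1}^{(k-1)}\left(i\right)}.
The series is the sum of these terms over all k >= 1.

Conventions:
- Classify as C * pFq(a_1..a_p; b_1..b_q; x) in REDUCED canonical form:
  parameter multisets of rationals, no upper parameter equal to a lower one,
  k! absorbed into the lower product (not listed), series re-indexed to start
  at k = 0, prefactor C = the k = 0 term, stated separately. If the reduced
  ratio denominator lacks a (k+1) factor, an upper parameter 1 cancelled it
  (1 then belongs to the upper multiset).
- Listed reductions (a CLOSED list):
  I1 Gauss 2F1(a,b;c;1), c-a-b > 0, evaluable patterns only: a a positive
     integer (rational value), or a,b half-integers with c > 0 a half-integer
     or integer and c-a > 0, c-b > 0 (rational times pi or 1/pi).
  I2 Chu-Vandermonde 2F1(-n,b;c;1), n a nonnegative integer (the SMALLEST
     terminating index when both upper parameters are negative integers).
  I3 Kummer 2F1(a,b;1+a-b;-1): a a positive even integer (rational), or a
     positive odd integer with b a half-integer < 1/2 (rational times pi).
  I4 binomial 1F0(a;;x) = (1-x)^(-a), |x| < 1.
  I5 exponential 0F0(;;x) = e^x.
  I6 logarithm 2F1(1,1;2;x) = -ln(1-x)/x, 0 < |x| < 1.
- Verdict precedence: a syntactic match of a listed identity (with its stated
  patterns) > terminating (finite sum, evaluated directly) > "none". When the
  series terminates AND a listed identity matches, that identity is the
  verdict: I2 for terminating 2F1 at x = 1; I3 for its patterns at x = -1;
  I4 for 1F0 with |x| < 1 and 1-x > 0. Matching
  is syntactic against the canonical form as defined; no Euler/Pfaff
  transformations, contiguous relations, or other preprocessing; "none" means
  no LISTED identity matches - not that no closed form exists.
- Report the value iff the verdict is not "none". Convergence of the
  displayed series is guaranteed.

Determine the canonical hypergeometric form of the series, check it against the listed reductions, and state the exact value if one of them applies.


x = \frac{3}{2} here; the reduced form reads 2F1, upper {-11, \frac{1}{8}}, lower {-\frac{1}{2}}, C = \frac{1}{3}. Verdict: terminating - no listed pattern fits, but -11 in the upper list cuts the series at k = 11; direct evaluation. Value: \frac{74173061477}{335007449088}.

The tell: t_0 being \frac{1}{3}, the product of the first k integers (prefactor 1/3) is k!.
Adjacent-term ratio: r(k) = \frac{3}{2} * (k-11) (k+\frac{1}{8}) / [(k-\frac{1}{2}) (k+1)] ; factor over Q: parameters, x = \frac{3}{2}, and C = \frac{1}{3}.


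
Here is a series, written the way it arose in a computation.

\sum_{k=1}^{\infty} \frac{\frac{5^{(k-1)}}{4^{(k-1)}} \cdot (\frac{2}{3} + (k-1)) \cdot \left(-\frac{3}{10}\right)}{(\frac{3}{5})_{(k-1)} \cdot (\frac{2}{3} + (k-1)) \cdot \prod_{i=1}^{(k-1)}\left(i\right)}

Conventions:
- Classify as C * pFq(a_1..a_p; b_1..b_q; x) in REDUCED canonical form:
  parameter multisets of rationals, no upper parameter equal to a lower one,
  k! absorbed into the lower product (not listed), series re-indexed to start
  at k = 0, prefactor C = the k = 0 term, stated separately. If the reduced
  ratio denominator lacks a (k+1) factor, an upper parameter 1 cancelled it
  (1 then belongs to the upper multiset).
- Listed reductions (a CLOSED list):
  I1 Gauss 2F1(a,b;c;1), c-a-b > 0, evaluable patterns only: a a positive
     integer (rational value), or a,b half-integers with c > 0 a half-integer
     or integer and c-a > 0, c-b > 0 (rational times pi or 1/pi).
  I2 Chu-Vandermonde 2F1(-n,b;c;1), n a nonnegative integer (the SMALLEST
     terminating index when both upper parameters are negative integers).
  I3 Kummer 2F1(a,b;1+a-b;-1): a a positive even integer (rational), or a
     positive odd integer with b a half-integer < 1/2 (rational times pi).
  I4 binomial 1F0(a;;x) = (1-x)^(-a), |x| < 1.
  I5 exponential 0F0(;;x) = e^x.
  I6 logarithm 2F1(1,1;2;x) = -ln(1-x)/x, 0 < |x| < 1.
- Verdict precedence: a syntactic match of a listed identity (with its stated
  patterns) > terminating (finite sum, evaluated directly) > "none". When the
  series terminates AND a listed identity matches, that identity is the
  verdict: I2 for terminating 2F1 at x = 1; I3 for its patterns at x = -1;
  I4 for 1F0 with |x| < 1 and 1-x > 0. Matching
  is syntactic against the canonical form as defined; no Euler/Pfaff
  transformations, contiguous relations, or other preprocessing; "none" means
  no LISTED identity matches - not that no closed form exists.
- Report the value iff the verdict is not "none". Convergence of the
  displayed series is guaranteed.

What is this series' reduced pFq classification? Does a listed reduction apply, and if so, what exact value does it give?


Structural cue: from the first term -\frac{3}{10}: the product of the first k integers (C = -3/10) is k!.
Adjacent-term ratio: r(k) = \frac{5}{4} * 1 / [(k+\frac{3}{5}) (k+1)] ; factor over Q: parameters, x = \frac{5}{4}, and C = -\frac{3}{10}.

Classification (C = -\frac{3}{10}): 0F1 with upper {-}, lower {\frac{3}{5}}, argument x = \frac{5}{4}. Verdict: none. No listed pattern accepts 0F1(-; \frac{3}{5}; \frac{5}{4}).


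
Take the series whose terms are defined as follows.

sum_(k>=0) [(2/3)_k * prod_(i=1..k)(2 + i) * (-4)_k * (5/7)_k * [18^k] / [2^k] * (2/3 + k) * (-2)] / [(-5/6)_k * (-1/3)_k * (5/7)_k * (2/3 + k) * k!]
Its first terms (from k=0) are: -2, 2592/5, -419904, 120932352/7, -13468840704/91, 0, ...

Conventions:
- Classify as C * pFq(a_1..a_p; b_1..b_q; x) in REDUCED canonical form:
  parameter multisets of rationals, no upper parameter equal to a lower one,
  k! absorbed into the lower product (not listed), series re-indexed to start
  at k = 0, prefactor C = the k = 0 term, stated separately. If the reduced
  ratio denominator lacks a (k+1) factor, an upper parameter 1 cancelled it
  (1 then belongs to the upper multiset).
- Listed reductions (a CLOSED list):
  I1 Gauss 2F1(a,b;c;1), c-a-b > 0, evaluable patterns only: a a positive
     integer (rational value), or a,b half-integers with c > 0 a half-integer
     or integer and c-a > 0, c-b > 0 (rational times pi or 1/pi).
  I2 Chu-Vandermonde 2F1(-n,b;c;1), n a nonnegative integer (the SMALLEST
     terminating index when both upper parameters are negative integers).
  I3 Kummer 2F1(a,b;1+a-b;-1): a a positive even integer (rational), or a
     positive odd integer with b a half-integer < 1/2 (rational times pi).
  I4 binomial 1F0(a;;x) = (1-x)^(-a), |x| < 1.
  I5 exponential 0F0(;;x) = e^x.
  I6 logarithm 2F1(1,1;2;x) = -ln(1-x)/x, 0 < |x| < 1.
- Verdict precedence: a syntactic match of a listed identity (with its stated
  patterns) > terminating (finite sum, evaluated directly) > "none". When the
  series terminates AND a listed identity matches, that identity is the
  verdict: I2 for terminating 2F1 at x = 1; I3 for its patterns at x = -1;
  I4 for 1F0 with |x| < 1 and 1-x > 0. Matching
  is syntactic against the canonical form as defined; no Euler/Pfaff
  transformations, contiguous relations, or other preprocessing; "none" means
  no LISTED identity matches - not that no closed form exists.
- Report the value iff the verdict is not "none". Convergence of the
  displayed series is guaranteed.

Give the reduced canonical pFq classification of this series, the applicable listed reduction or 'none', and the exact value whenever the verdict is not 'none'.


Classification (C = -2): 3F2 with upper {-4, 2/3, 3}, lower {-5/6, -1/3}, argument x = 9. Verdict: terminating (-4 upstairs). 5 nonzero terms in all; added directly. Hence: -59674421998/455.

Key step: t_0 = -2 here, and striking the common factor k + 2/3 reduces the term (C = -2, x = 9).
Term ratio: r(k) = 9 * (k-4) (k+2/3) (k+3) / [(k-5/6) (k-1/3) (k+1)] - rational in k, leading ratio 9; with t_0 = -2, classification follows.


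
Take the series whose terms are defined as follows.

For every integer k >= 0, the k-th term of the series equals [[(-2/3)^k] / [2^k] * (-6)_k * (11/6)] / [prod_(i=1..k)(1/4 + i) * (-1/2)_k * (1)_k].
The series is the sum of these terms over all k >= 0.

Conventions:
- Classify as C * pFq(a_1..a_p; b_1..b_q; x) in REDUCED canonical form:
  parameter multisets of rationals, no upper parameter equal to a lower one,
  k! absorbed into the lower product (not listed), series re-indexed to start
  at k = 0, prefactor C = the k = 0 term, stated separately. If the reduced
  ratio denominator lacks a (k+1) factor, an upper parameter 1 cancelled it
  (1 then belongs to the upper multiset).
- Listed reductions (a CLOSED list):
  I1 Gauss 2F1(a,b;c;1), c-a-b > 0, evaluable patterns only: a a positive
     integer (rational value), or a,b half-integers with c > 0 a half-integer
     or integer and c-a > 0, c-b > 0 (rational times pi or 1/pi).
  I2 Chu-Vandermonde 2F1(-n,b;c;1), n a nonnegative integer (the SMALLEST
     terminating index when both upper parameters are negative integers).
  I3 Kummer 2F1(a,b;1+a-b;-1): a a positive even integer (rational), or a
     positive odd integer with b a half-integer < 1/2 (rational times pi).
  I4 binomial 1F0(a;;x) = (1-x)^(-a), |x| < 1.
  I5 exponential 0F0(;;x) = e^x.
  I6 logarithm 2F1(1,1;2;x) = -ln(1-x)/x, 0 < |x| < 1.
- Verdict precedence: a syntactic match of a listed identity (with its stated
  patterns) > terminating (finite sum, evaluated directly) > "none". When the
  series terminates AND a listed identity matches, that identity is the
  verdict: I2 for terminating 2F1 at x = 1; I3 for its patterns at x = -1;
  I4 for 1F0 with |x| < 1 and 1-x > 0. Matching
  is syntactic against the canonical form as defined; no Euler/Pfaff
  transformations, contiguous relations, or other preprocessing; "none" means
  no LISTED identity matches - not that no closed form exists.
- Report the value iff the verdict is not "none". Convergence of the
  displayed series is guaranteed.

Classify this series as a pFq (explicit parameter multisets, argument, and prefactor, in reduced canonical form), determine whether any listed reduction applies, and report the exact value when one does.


Prefactor 11/6, argument -1/3: 1F2 with upper {-6} over lower {-1/2, 5/4}. Verdict: terminating at k = 6: the factor (-6)_k kills every later term; summing the 7 survivors is exact. Sum: -189581583668609/21581154708750.

The tell: with t_0 = 11/6, the two k-th powers (C = 11/6, x = -1/3) combine into one argument.
Step ratio: r(k) = (-1/3) * (k-6) / [(k-1/2) (k+5/4) (k+1)] - rational in k, leading ratio (-1/3); with t_0 = 11/6, classification follows.


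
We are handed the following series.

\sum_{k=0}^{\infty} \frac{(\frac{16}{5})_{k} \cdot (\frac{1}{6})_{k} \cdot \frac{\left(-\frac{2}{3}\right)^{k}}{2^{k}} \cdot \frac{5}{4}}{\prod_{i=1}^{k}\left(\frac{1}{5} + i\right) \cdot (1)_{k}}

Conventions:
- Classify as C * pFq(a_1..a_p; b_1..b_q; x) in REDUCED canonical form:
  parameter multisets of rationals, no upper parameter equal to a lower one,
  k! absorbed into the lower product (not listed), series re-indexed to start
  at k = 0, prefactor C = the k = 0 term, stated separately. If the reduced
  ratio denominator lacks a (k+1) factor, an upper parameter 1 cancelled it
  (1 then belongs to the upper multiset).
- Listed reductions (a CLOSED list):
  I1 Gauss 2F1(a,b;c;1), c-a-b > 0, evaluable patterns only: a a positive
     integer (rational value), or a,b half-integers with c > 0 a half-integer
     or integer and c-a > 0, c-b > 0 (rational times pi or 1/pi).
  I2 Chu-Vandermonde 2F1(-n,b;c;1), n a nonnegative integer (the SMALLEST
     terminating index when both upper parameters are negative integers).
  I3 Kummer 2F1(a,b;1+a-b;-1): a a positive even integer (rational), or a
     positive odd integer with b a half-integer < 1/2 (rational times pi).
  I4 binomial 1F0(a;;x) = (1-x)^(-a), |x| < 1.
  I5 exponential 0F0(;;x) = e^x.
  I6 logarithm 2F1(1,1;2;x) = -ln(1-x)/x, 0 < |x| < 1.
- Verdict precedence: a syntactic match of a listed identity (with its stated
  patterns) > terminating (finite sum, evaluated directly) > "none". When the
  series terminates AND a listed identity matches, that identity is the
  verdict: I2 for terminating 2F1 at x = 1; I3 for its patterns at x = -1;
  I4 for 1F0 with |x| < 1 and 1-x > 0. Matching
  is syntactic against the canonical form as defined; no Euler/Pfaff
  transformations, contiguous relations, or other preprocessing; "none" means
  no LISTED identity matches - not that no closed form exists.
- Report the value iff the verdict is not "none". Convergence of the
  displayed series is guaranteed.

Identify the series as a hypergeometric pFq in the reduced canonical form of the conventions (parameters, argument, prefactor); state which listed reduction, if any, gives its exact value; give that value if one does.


Classification (C = \frac{5}{4}): 2F1 with upper {\frac{1}{6}, \frac{16}{5}}, lower {\frac{6}{5}}, argument x = -\frac{1}{3}. Verdict: none (x = -\frac{1}{3}): each listed identity misses the multisets {\frac{1}{6}, \frac{16}{5}} ; {\frac{6}{5}}.

Key step: t_0 being \frac{5}{4}, the lower running product (prefactor 5/4) is a rising factorial.
Step ratio: r(k) = -\frac{1}{3} * (k+\frac{1}{6}) (k+\frac{16}{5}) / [(k+\frac{6}{5}) (k+1)] - rational in k, leading ratio -\frac{1}{3}; with t_0 = \frac{5}{4}, classification follows.


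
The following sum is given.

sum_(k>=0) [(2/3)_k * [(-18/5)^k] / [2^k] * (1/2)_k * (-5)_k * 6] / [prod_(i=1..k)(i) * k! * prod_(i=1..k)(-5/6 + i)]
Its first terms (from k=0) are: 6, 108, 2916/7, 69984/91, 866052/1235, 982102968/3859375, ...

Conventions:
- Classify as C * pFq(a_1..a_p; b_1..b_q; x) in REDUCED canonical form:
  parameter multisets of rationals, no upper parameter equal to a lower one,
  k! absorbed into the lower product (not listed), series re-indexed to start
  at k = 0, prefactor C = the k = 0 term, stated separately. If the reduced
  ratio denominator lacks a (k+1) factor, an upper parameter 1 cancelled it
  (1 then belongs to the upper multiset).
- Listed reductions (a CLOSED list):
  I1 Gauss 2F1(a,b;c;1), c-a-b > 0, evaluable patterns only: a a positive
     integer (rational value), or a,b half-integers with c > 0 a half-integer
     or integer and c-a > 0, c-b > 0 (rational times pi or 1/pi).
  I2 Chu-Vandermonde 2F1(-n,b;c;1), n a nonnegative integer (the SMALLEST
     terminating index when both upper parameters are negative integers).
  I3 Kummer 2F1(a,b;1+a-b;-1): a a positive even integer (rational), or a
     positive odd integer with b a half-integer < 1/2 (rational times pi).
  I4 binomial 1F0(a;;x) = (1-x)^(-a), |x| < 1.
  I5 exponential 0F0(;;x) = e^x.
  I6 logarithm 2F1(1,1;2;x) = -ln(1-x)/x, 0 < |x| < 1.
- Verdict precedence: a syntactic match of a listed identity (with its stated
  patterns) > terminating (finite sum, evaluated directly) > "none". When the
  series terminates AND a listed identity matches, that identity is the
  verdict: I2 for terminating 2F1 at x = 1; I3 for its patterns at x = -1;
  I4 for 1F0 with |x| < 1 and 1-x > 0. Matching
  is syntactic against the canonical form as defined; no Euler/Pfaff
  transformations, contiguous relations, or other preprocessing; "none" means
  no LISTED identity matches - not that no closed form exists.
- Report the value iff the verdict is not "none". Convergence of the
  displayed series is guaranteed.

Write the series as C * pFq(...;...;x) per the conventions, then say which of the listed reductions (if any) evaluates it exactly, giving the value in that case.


First insight: x = (-9/5) and the two k-th powers (prefactor 6) combine into one argument.
Term ratio: r(k) = (-9/5) * (k-5) (k+1/2) (k+2/3) / [(k+1/6) (k+1) (k+1)] - rational; roots negated = parameters, x = (-9/5), C = 6.

The series (x = -9/5) is 3F2: upper {-5, 1/2, 2/3}, lower {1/6, 1}, prefactor 6. Verdict: terminating - no listed pattern fits, but -5 in the upper list cuts the series at k = 5; direct evaluation. Value: 60929827026/27015625.
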